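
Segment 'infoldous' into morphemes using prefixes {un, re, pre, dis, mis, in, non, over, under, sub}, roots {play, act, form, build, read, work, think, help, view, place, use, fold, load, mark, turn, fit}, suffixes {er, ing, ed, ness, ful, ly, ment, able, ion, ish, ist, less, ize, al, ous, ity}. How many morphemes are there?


Segmenting 'infoldous' against the inventory:
  'in' -> prefix (morpheme 1)
  'fold' -> root (morpheme 2)
  'ous' -> suffix (morpheme 3)
Total morphemes: 3

3


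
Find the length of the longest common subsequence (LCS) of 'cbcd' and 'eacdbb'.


DP table for LCS of 'cbcd' and 'eacdbb':
       e  a  c  d  b  b
    0  0  0  0  0  0  0
  c 0  0  0  1  1  1  1
  b 0  0  0  1  1  2  2
  c 0  0  0  1  1  2  2
  d 0  0  0  1  2  2  2
LCS: 'cb'
LCS length = 2

2


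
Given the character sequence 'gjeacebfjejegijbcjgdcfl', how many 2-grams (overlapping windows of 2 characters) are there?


String 'gjeacebfjejegijbcjgdcfl' has length L = 23.
Number of overlapping n-grams = L - n + 1
Substituting: 23 - 2 + 1 = 22

22


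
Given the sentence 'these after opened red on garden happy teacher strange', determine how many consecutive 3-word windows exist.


Word trigrams from [9] words:
  Trigram 1: (these after opened)
  Trigram 2: (after opened red)
  Trigram 3: (opened red on)
  Trigram 4: (red on garden)
  Trigram 5: (on garden happy)
  Trigram 6: (garden happy teacher)
  Trigram 7: (happy teacher strange)
Total word trigrams: 9 - 2 = 7

7


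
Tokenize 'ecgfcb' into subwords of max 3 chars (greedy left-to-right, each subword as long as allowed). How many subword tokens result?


'ecgfcb' has 6 characters.
Chunking with max size 3:
  Chunk 1: 'ecg' (positions 0-2)
  Chunk 2: 'fcb' (positions 3-5)
Total chunks: ceil(6 / 3) = 2

2


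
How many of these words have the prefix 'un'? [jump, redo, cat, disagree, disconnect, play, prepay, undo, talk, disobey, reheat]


Checking each word for prefix 'un':
  'jump' -> no (count: 0)
  'redo' -> no (count: 0)
  'cat' -> no (count: 0)
  'disagree' -> no (count: 0)
  'disconnect' -> no (count: 0)
  'play' -> no (count: 0)
  'prepay' -> no (count: 0)
  'undo' -> YES, starts with 'un' (count: 1)
  'talk' -> no (count: 1)
  'disobey' -> no (count: 1)
  'reheat' -> no (count: 1)
Total with prefix 'un': 1

1


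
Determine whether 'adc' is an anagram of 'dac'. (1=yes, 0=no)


Sort characters of 'adc': 'acd'
Sort characters of 'dac': 'acd'
Sorted forms match -> they ARE anagrams
Result: 1

1


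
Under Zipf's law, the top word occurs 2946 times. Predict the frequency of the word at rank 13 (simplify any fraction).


Zipf's law: freq(rank) = f1 / rank
f1 = 2946, rank = 13
freq = 2946 / 13
GCD(2946, 13) = 1
Simplified: 2946/13

2946/13


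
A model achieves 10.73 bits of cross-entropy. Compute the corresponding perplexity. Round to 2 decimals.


Perplexity formula: PP = 2^H
H = 10.73
PP = 2^10.73
Decompose: 2^10.73 = 2^10 * 2^0.73
2^10 = 1024, 2^0.73 ~ 1.6586391
PP ~ 1024 * 1.6586391 = 1698.4464384
Rounded to 2 decimals: 1698.45

1698.45


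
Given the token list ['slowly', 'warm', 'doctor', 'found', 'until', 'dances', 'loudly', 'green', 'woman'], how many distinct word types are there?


Listing all tokens and tracking unique types:
  Token 1: 'slowly' -> NEW (unique so far: 1)
  Token 2: 'warm' -> NEW (unique so far: 2)
  Token 3: 'doctor' -> NEW (unique so far: 3)
  Token 4: 'found' -> NEW (unique so far: 4)
  Token 5: 'until' -> NEW (unique so far: 5)
  Token 6: 'dances' -> NEW (unique so far: 6)
  Token 7: 'loudly' -> NEW (unique so far: 7)
  Token 8: 'green' -> NEW (unique so far: 8)
  Token 9: 'woman' -> NEW (unique so far: 9)
Unique types: ('dances', 'doctor', 'found', 'green', 'loudly', 'slowly', 'until', 'warm', 'woman')
Vocabulary size: 9

9


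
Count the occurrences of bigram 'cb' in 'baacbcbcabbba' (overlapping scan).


Scanning 'baacbcbcabbba' for bigram 'cb':
  Position 0: 'ba' -> no
  Position 1: 'aa' -> no
  Position 2: 'ac' -> no
  Position 3: 'cb' -> MATCH
  Position 4: 'bc' -> no
  Position 5: 'cb' -> MATCH
  Position 6: 'bc' -> no
  Position 7: 'ca' -> no
  Position 8: 'ab' -> no
  Position 9: 'bb' -> no
  Position 10: 'bb' -> no
  Position 11: 'ba' -> no
Total matches: 2

2


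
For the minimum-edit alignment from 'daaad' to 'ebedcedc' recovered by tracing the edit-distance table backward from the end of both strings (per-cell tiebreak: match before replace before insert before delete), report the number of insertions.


Edit distance = 7. Backtracking from cell (5, 8) with preference match > replace > insert > delete,
then listing the resulting alignment 'daaad' -> 'ebedcedc' left to right:
  Step 1: insert 'e' [insertion #1]
  Step 2: insert 'b' [insertion #2]
  Step 3: insert 'e' [insertion #3]
  Step 4: keep 'd'
  Step 5: replace a->c
  Step 6: replace a->e
  Step 7: replace a->d
  Step 8: replace d->c
Total insertions: 3

3


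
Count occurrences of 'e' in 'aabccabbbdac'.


Scanning 'aabccabbbdac' for 'e':
  No matches found.
Total occurrences of 'e': 0

0


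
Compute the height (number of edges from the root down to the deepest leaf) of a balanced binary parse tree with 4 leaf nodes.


In a balanced binary tree with n leaves the deepest leaf is ceil(log2(n)) edges below the root.
log2(4) = 2.0000
ceil(2.0000) = 2
height (edges) = 2

2


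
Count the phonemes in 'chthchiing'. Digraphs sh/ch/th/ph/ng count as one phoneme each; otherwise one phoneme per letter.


Parsing 'chthchiing' greedily, digraphs first:
  'ch' -> digraph (1 consonant phoneme) (phonemes so far: 1)
  'th' -> digraph (1 consonant phoneme) (phonemes so far: 2)
  'ch' -> digraph (1 consonant phoneme) (phonemes so far: 3)
  'i' -> vowel phoneme (phonemes so far: 4)
  'i' -> vowel phoneme (phonemes so far: 5)
  'ng' -> digraph (1 consonant phoneme) (phonemes so far: 6)
Total phonemes: 6

6


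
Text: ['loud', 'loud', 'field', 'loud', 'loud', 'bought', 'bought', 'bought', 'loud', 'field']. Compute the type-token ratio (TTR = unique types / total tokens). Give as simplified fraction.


Tokens: 10
Unique types: ('bought', 'field', 'loud') = 3
TTR = 3/10
Already in lowest terms.

3/10


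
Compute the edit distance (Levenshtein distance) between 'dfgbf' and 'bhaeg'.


Building DP table for s1='dfgbf' (len 5) and s2='bhaeg' (len 5):
       b  h  a  e  g
    0  1  2  3  4  5
  d 1  1  2  3  4  5
  f 2  2  2  3  4  5
  g 3  3  3  3  4  4
  b 4  3  4  4  4  5
  f 5  4  4  5  5  5
Edit distance = dp[5][5] = 5

5


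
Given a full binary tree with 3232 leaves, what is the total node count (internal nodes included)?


Leaf nodes (terminals): 3232
Internal nodes = n - 1 = 3232 - 1 = 3231
Total = leaves + internal = 3232 + 3231 = 6463

6463


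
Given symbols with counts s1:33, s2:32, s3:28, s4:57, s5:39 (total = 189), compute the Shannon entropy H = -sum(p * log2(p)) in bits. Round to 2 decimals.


Computing entropy H = -sum(p_i * log2(p_i)):
  s1: p = 33/189 = 0.1746, -p*log2(p) = 0.4396
  s2: p = 32/189 = 0.1693, -p*log2(p) = 0.4338
  s3: p = 28/189 = 0.1481, -p*log2(p) = 0.4081
  s4: p = 57/189 = 0.3016, -p*log2(p) = 0.5216
  s5: p = 39/189 = 0.2063, -p*log2(p) = 0.4698
H = sum of terms = 2.2729
Rounded to 2 decimals: 2.27

2.27


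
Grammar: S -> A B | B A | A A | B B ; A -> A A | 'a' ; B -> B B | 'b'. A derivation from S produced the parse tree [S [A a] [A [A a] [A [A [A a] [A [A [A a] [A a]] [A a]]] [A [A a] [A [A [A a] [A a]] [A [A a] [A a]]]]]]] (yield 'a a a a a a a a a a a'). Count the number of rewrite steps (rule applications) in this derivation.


Every bracketed nonterminal node [X ...] in the tree is produced by exactly one rule application.
Reading the tree off as a leftmost derivation:
  Step 1: S  =>  A A   (applied S -> A A)
  Step 2: A A  =>  a A   (applied A -> a)
  Step 3: a A  =>  a A A   (applied A -> A A)
  Step 4: a A A  =>  a a A   (applied A -> a)
  Step 5: a a A  =>  a a A A   (applied A -> A A)
  Step 6: a a A A  =>  a a A A A   (applied A -> A A)
  Step 7: a a A A A  =>  a a a A A   (applied A -> a)
  Step 8: a a a A A  =>  a a a A A A   (applied A -> A A)
  Step 9: a a a A A A  =>  a a a A A A A   (applied A -> A A)
  Step 10: a a a A A A A  =>  a a a a A A A   (applied A -> a)
  Step 11: a a a a A A A  =>  a a a a a A A   (applied A -> a)
  Step 12: a a a a a A A  =>  a a a a a a A   (applied A -> a)
  Step 13: a a a a a a A  =>  a a a a a a A A   (applied A -> A A)
  Step 14: a a a a a a A A  =>  a a a a a a a A   (applied A -> a)
  Step 15: a a a a a a a A  =>  a a a a a a a A A   (applied A -> A A)
  Step 16: a a a a a a a A A  =>  a a a a a a a A A A   (applied A -> A A)
  Step 17: a a a a a a a A A A  =>  a a a a a a a a A A   (applied A -> a)
  Step 18: a a a a a a a a A A  =>  a a a a a a a a a A   (applied A -> a)
  Step 19: a a a a a a a a a A  =>  a a a a a a a a a A A   (applied A -> A A)
  Step 20: a a a a a a a a a A A  =>  a a a a a a a a a a A   (applied A -> a)
  Step 21: a a a a a a a a a a A  =>  a a a a a a a a a a a   (applied A -> a)
Final yield: a a a a a a a a a a a
Total rewrite steps: 21

21


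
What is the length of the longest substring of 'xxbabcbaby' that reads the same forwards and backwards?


Scanning 'xxbabcbaby' for palindromic substrings.
Substring at positions 2-8: 'babcbab'.
Check: reverse('babcbab') = 'babcbab' -> palindrome confirmed.
Neighbouring characters ('x' / 'y') break symmetry, so it cannot extend further.
No longer palindromic substring exists; longest length = 7

7


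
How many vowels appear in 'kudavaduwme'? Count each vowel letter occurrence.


Scanning each character of 'kudavaduwme':
  Position 1: 'k' -> consonant (running count: 0)
  Position 2: 'u' -> vowel (running count: 1)
  Position 3: 'd' -> consonant (running count: 1)
  Position 4: 'a' -> vowel (running count: 2)
  Position 5: 'v' -> consonant (running count: 2)
  Position 6: 'a' -> vowel (running count: 3)
  Position 7: 'd' -> consonant (running count: 3)
  Position 8: 'u' -> vowel (running count: 4)
  Position 9: 'w' -> consonant (running count: 4)
  Position 10: 'm' -> consonant (running count: 4)
  Position 11: 'e' -> vowel (running count: 5)
Total vowels: 5

5


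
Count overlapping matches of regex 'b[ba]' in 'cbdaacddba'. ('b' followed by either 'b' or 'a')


Pattern: b[ba] means 'b' followed by either 'b' or 'a'.
Scanning 'cbdaacddba' position-by-position:
  Pos 0: window 'cb' -> no
  Pos 1: window 'bd' -> no
  Pos 2: window 'da' -> no
  Pos 3: window 'aa' -> no
  Pos 4: window 'ac' -> no
  Pos 5: window 'cd' -> no
  Pos 6: window 'dd' -> no
  Pos 7: window 'db' -> no
  Pos 8: window 'ba' -> MATCH
  Pos 9: window 'a' -> no
Total matches: 1

1


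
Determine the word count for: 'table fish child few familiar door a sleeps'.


Counting words by splitting on spaces:
  Word 1: 'table'
  Word 2: 'fish'
  Word 3: 'child'
  Word 4: 'few'
  Word 5: 'familiar'
  Word 6: 'door'
  Word 7: 'a'
  Word 8: 'sleeps'
Total words: 8

8


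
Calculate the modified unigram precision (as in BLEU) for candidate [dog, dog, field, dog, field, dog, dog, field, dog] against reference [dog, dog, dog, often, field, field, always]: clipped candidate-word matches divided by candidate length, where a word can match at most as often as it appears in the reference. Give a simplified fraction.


Reference word counts: {'always': 1, 'dog': 3, 'field': 2, 'often': 1}
Checking each candidate word (with clipping):
  'dog' -> in reference (ref count 3, used 1/3) -> match (matches: 1)
  'dog' -> in reference (ref count 3, used 2/3) -> match (matches: 2)
  'field' -> in reference (ref count 2, used 1/2) -> match (matches: 3)
  'dog' -> in reference (ref count 3, used 3/3) -> match (matches: 4)
  'field' -> in reference (ref count 2, used 2/2) -> match (matches: 5)
  'dog' -> ref count 3 already used up (3/3) -> clipped, no match (matches: 5)
  'dog' -> ref count 3 already used up (3/3) -> clipped, no match (matches: 5)
  'field' -> ref count 2 already used up (2/2) -> clipped, no match (matches: 5)
  'dog' -> ref count 3 already used up (3/3) -> clipped, no match (matches: 5)
Clipped matches: 5, Candidate length: 9
Precision = 5/9

5/9


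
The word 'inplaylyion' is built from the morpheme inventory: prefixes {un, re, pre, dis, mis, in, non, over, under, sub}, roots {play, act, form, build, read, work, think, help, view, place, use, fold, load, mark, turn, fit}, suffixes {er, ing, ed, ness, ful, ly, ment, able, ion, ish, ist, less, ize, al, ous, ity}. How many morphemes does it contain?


Segmenting 'inplaylyion' against the inventory:
  'in' -> prefix (morpheme 1)
  'play' -> root (morpheme 2)
  'ly' -> suffix (morpheme 3)
  'ion' -> suffix (morpheme 4)
Total morphemes: 4

4


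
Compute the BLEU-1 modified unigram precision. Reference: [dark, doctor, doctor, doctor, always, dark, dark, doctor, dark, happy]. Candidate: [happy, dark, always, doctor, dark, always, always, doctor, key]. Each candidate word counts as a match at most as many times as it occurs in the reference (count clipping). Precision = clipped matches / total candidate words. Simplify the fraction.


Reference word counts: {'always': 1, 'dark': 4, 'doctor': 4, 'happy': 1}
Checking each candidate word (with clipping):
  'happy' -> in reference (ref count 1, used 1/1) -> match (matches: 1)
  'dark' -> in reference (ref count 4, used 1/4) -> match (matches: 2)
  'always' -> in reference (ref count 1, used 1/1) -> match (matches: 3)
  'doctor' -> in reference (ref count 4, used 1/4) -> match (matches: 4)
  'dark' -> in reference (ref count 4, used 2/4) -> match (matches: 5)
  'always' -> ref count 1 already used up (1/1) -> clipped, no match (matches: 5)
  'always' -> ref count 1 already used up (1/1) -> clipped, no match (matches: 5)
  'doctor' -> in reference (ref count 4, used 2/4) -> match (matches: 6)
  'key' -> not in reference -> no match (matches: 6)
Clipped matches: 6, Candidate length: 9
Precision = 6/9 = 2/3

2/3


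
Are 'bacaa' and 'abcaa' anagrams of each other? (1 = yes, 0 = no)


Sort characters of 'bacaa': 'aaabc'
Sort characters of 'abcaa': 'aaabc'
Sorted forms match -> they ARE anagrams
Result: 1

1


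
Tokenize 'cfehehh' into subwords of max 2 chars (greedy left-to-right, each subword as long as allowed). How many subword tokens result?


'cfehehh' has 7 characters.
Chunking with max size 2:
  Chunk 1: 'cf' (positions 0-1)
  Chunk 2: 'eh' (positions 2-3)
  Chunk 3: 'eh' (positions 4-5)
  Chunk 4: 'h' (positions 6-6)
Total chunks: ceil(7 / 2) = 4

4


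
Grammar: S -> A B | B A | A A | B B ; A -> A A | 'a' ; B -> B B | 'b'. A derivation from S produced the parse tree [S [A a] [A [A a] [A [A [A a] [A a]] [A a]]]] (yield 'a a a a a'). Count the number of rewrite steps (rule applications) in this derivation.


Every bracketed nonterminal node [X ...] in the tree is produced by exactly one rule application.
Reading the tree off as a leftmost derivation:
  Step 1: S  =>  A A   (applied S -> A A)
  Step 2: A A  =>  a A   (applied A -> a)
  Step 3: a A  =>  a A A   (applied A -> A A)
  Step 4: a A A  =>  a a A   (applied A -> a)
  Step 5: a a A  =>  a a A A   (applied A -> A A)
  Step 6: a a A A  =>  a a A A A   (applied A -> A A)
  Step 7: a a A A A  =>  a a a A A   (applied A -> a)
  Step 8: a a a A A  =>  a a a a A   (applied A -> a)
  Step 9: a a a a A  =>  a a a a a   (applied A -> a)
Final yield: a a a a a
Total rewrite steps: 9

9


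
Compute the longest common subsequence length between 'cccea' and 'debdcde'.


DP table for LCS of 'cccea' and 'debdcde':
       d  e  b  d  c  d  e
    0  0  0  0  0  0  0  0
  c 0  0  0  0  0  1  1  1
  c 0  0  0  0  0  1  1  1
  c 0  0  0  0  0  1  1  1
  e 0  0  1  1  1  1  1  2
  a 0  0  1  1  1  1  1  2
LCS: 'ce'
LCS length = 2

2


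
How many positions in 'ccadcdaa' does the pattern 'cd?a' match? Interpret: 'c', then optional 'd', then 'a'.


Pattern: cd?a means 'c', then optional 'd', then 'a'.
Scanning 'ccadcdaa' position-by-position:
  Pos 0: window 'cca' -> no
  Pos 1: window 'cad' -> MATCH
  Pos 2: window 'adc' -> no
  Pos 3: window 'dcd' -> no
  Pos 4: window 'cda' -> MATCH
  Pos 5: window 'daa' -> no
  Pos 6: window 'aa' -> no
  Pos 7: window 'a' -> no
Total matches: 2

2


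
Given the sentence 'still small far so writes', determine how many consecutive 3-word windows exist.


Word trigrams from [5] words:
  Trigram 1: (still small far)
  Trigram 2: (small far so)
  Trigram 3: (far so writes)
Total word trigrams: 5 - 2 = 3

3


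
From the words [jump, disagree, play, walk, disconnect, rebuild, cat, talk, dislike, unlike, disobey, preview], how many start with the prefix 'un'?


Checking each word for prefix 'un':
  'jump' -> no (count: 0)
  'disagree' -> no (count: 0)
  'play' -> no (count: 0)
  'walk' -> no (count: 0)
  'disconnect' -> no (count: 0)
  'rebuild' -> no (count: 0)
  'cat' -> no (count: 0)
  'talk' -> no (count: 0)
  'dislike' -> no (count: 0)
  'unlike' -> YES, starts with 'un' (count: 1)
  'disobey' -> no (count: 1)
  'preview' -> no (count: 1)
Total with prefix 'un': 1

1


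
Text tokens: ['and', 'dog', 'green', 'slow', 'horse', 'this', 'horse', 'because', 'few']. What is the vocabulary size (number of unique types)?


Listing all tokens and tracking unique types:
  Token 1: 'and' -> NEW (unique so far: 1)
  Token 2: 'dog' -> NEW (unique so far: 2)
  Token 3: 'green' -> NEW (unique so far: 3)
  Token 4: 'slow' -> NEW (unique so far: 4)
  Token 5: 'horse' -> NEW (unique so far: 5)
  Token 6: 'this' -> NEW (unique so far: 6)
  Token 7: 'horse' -> duplicate (unique so far: 6)
  Token 8: 'because' -> NEW (unique so far: 7)
  Token 9: 'few' -> NEW (unique so far: 8)
Unique types: ('and', 'because', 'dog', 'few', 'green', 'horse', 'slow', 'this')
Vocabulary size: 8

8


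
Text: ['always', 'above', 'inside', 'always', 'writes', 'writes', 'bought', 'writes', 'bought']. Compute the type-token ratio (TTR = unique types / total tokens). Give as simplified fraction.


Tokens: 9
Unique types: ('above', 'always', 'bought', 'inside', 'writes') = 5
TTR = 5/9
Already in lowest terms.

5/9


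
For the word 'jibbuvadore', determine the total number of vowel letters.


Scanning each character of 'jibbuvadore':
  Position 1: 'j' -> consonant (running count: 0)
  Position 2: 'i' -> vowel (running count: 1)
  Position 3: 'b' -> consonant (running count: 1)
  Position 4: 'b' -> consonant (running count: 1)
  Position 5: 'u' -> vowel (running count: 2)
  Position 6: 'v' -> consonant (running count: 2)
  Position 7: 'a' -> vowel (running count: 3)
  Position 8: 'd' -> consonant (running count: 3)
  Position 9: 'o' -> vowel (running count: 4)
  Position 10: 'r' -> consonant (running count: 4)
  Position 11: 'e' -> vowel (running count: 5)
Total vowels: 5

5


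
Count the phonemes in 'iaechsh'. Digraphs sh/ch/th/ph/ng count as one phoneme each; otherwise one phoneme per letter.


Parsing 'iaechsh' greedily, digraphs first:
  'i' -> vowel phoneme (phonemes so far: 1)
  'a' -> vowel phoneme (phonemes so far: 2)
  'e' -> vowel phoneme (phonemes so far: 3)
  'ch' -> digraph (1 consonant phoneme) (phonemes so far: 4)
  'sh' -> digraph (1 consonant phoneme) (phonemes so far: 5)
Total phonemes: 5

5


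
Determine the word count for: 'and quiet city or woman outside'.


Counting words by splitting on spaces:
  Word 1: 'and'
  Word 2: 'quiet'
  Word 3: 'city'
  Word 4: 'or'
  Word 5: 'woman'
  Word 6: 'outside'
Total words: 6

6


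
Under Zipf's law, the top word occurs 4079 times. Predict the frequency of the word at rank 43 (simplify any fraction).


Zipf's law: freq(rank) = f1 / rank
f1 = 4079, rank = 43
freq = 4079 / 43
GCD(4079, 43) = 1
Simplified: 4079/43

4079/43


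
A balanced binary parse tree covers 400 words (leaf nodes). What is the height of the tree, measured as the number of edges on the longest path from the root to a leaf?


In a balanced binary tree with n leaves the deepest leaf is ceil(log2(n)) edges below the root.
log2(400) = 8.6439
ceil(8.6439) = 9
height (edges) = 9

9


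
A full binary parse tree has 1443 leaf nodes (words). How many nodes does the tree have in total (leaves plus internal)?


Leaf nodes (terminals): 1443
Internal nodes = n - 1 = 1443 - 1 = 1442
Total = leaves + internal = 1443 + 1442 = 2885

2885


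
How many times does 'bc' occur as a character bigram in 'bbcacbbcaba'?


Scanning 'bbcacbbcaba' for bigram 'bc':
  Position 0: 'bb' -> no
  Position 1: 'bc' -> MATCH
  Position 2: 'ca' -> no
  Position 3: 'ac' -> no
  Position 4: 'cb' -> no
  Position 5: 'bb' -> no
  Position 6: 'bc' -> MATCH
  Position 7: 'ca' -> no
  Position 8: 'ab' -> no
  Position 9: 'ba' -> no
Total matches: 2

2


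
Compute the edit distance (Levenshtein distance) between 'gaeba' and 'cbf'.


Building DP table for s1='gaeba' (len 5) and s2='cbf' (len 3):
       c  b  f
    0  1  2  3
  g 1  1  2  3
  a 2  2  2  3
  e 3  3  3  3
  b 4  4  3  4
  a 5  5  4  4
Edit distance = dp[5][3] = 4

4


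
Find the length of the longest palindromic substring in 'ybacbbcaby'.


Scanning 'ybacbbcaby' for palindromic substrings.
Substring at positions 0-9: 'ybacbbcaby'.
Check: reverse('ybacbbcaby') = 'ybacbbcaby' -> palindrome confirmed.
No longer palindromic substring exists; longest length = 10

10


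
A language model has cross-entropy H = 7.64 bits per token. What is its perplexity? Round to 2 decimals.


Perplexity formula: PP = 2^H
H = 7.64
PP = 2^7.64
Decompose: 2^7.64 = 2^7 * 2^0.64
2^7 = 128, 2^0.64 ~ 1.5583292
PP ~ 128 * 1.5583292 = 199.4661376
Rounded to 2 decimals: 199.47

199.47


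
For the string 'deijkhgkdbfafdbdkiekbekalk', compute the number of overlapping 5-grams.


String 'deijkhgkdbfafdbdkiekbekalk' has length L = 26.
Number of overlapping n-grams = L - n + 1
Substituting: 26 - 5 + 1 = 22

22


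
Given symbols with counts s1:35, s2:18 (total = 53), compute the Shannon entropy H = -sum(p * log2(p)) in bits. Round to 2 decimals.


Computing entropy H = -sum(p_i * log2(p_i)):
  s1: p = 35/53 = 0.6604, -p*log2(p) = 0.3953
  s2: p = 18/53 = 0.3396, -p*log2(p) = 0.5291
H = sum of terms = 0.9244
Rounded to 2 decimals: 0.92

0.92


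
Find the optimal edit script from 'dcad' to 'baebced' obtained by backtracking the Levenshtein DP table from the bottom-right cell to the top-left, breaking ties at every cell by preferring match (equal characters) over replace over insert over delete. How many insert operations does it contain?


Edit distance = 5. Backtracking from cell (4, 7) with preference match > replace > insert > delete,
then listing the resulting alignment 'dcad' -> 'baebced' left to right:
  Step 1: insert 'b' [insertion #1]
  Step 2: insert 'a' [insertion #2]
  Step 3: insert 'e' [insertion #3]
  Step 4: replace d->b
  Step 5: keep 'c'
  Step 6: replace a->e
  Step 7: keep 'd'
Total insertions: 3

3


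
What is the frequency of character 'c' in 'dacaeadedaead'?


Scanning 'dacaeadedaead' for 'c':
  Position 2: 'c' -> MATCH (count: 1)
Total occurrences of 'c': 1

1


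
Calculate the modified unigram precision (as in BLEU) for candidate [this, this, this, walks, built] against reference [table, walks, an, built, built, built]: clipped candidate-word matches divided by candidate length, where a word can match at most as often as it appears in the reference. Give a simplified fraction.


Reference word counts: {'an': 1, 'built': 3, 'table': 1, 'walks': 1}
Checking each candidate word (with clipping):
  'this' -> not in reference -> no match (matches: 0)
  'this' -> not in reference -> no match (matches: 0)
  'this' -> not in reference -> no match (matches: 0)
  'walks' -> in reference (ref count 1, used 1/1) -> match (matches: 1)
  'built' -> in reference (ref count 3, used 1/3) -> match (matches: 2)
Clipped matches: 2, Candidate length: 5
Precision = 2/5

2/5


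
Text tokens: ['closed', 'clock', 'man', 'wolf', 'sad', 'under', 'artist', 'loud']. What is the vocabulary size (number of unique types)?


Listing all tokens and tracking unique types:
  Token 1: 'closed' -> NEW (unique so far: 1)
  Token 2: 'clock' -> NEW (unique so far: 2)
  Token 3: 'man' -> NEW (unique so far: 3)
  Token 4: 'wolf' -> NEW (unique so far: 4)
  Token 5: 'sad' -> NEW (unique so far: 5)
  Token 6: 'under' -> NEW (unique so far: 6)
  Token 7: 'artist' -> NEW (unique so far: 7)
  Token 8: 'loud' -> NEW (unique so far: 8)
Unique types: ('artist', 'clock', 'closed', 'loud', 'man', 'sad', 'under', 'wolf')
Vocabulary size: 8

8


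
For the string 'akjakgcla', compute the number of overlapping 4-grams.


String 'akjakgcla' has length L = 9.
Number of overlapping n-grams = L - n + 1
Substituting: 9 - 4 + 1 = 6

6


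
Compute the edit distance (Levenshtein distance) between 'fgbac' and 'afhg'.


Building DP table for s1='fgbac' (len 5) and s2='afhg' (len 4):
       a  f  h  g
    0  1  2  3  4
  f 1  1  1  2  3
  g 2  2  2  2  2
  b 3  3  3  3  3
  a 4  3  4  4  4
  c 5  4  4  5  5
Edit distance = dp[5][4] = 5

5


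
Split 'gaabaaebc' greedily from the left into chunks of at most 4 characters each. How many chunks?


'gaabaaebc' has 9 characters.
Chunking with max size 4:
  Chunk 1: 'gaab' (positions 0-3)
  Chunk 2: 'aaeb' (positions 4-7)
  Chunk 3: 'c' (positions 8-8)
Total chunks: ceil(9 / 4) = 3

3


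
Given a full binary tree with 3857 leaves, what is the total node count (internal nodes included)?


Leaf nodes (terminals): 3857
Internal nodes = n - 1 = 3857 - 1 = 3856
Total = leaves + internal = 3857 + 3856 = 7713

7713


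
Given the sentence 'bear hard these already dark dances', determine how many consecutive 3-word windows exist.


Word trigrams from [6] words:
  Trigram 1: (bear hard these)
  Trigram 2: (hard these already)
  Trigram 3: (these already dark)
  Trigram 4: (already dark dances)
Total word trigrams: 6 - 2 = 4

4


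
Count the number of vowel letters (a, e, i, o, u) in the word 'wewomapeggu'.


Scanning each character of 'wewomapeggu':
  Position 1: 'w' -> consonant (running count: 0)
  Position 2: 'e' -> vowel (running count: 1)
  Position 3: 'w' -> consonant (running count: 1)
  Position 4: 'o' -> vowel (running count: 2)
  Position 5: 'm' -> consonant (running count: 2)
  Position 6: 'a' -> vowel (running count: 3)
  Position 7: 'p' -> consonant (running count: 3)
  Position 8: 'e' -> vowel (running count: 4)
  Position 9: 'g' -> consonant (running count: 4)
  Position 10: 'g' -> consonant (running count: 4)
  Position 11: 'u' -> vowel (running count: 5)
Total vowels: 5

5


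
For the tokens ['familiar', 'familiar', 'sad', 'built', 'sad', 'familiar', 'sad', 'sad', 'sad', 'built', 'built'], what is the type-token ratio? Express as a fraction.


Tokens: 11
Unique types: ('built', 'familiar', 'sad') = 3
TTR = 3/11
Already in lowest terms.

3/11


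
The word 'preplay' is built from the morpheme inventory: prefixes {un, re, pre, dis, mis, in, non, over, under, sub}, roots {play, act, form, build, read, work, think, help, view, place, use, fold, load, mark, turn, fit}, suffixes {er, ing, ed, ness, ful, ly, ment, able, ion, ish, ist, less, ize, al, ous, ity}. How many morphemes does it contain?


Segmenting 'preplay' against the inventory:
  'pre' -> prefix (morpheme 1)
  'play' -> root (morpheme 2)
Total morphemes: 2

2


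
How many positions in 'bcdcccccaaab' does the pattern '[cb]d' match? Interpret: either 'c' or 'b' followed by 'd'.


Pattern: [cb]d means either 'c' or 'b' followed by 'd'.
Scanning 'bcdcccccaaab' position-by-position:
  Pos 0: window 'bc' -> no
  Pos 1: window 'cd' -> MATCH
  Pos 2: window 'dc' -> no
  Pos 3: window 'cc' -> no
  Pos 4: window 'cc' -> no
  Pos 5: window 'cc' -> no
  Pos 6: window 'cc' -> no
  Pos 7: window 'ca' -> no
  Pos 8: window 'aa' -> no
  Pos 9: window 'aa' -> no
  Pos 10: window 'ab' -> no
  Pos 11: window 'b' -> no
Total matches: 1

1


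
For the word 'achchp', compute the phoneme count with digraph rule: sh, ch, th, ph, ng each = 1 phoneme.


Parsing 'achchp' greedily, digraphs first:
  'a' -> vowel phoneme (phonemes so far: 1)
  'ch' -> digraph (1 consonant phoneme) (phonemes so far: 2)
  'ch' -> digraph (1 consonant phoneme) (phonemes so far: 3)
  'p' -> consonant phoneme (phonemes so far: 4)
Total phonemes: 4

4


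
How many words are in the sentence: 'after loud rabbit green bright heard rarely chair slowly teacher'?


Counting words by splitting on spaces:
  Word 1: 'after'
  Word 2: 'loud'
  Word 3: 'rabbit'
  Word 4: 'green'
  Word 5: 'bright'
  Word 6: 'heard'
  Word 7: 'rarely'
  Word 8: 'chair'
  Word 9: 'slowly'
  Word 10: 'teacher'
Total words: 10

10


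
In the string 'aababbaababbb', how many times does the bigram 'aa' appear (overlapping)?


Scanning 'aababbaababbb' for bigram 'aa':
  Position 0: 'aa' -> MATCH
  Position 1: 'ab' -> no
  Position 2: 'ba' -> no
  Position 3: 'ab' -> no
  Position 4: 'bb' -> no
  Position 5: 'ba' -> no
  Position 6: 'aa' -> MATCH
  Position 7: 'ab' -> no
  Position 8: 'ba' -> no
  Position 9: 'ab' -> no
  Position 10: 'bb' -> no
  Position 11: 'bb' -> no
Total matches: 2

2


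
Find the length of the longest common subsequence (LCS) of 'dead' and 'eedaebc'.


DP table for LCS of 'dead' and 'eedaebc':
       e  e  d  a  e  b  c
    0  0  0  0  0  0  0  0
  d 0  0  0  1  1  1  1  1
  e 0  1  1  1  1  2  2  2
  a 0  1  1  1  2  2  2  2
  d 0  1  1  2  2  2  2  2
LCS: 'de'
LCS length = 2

2


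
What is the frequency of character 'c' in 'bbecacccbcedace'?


Scanning 'bbecacccbcedace' for 'c':
  Position 3: 'c' -> MATCH (count: 1)
  Position 5: 'c' -> MATCH (count: 2)
  Position 6: 'c' -> MATCH (count: 3)
  Position 7: 'c' -> MATCH (count: 4)
  Position 9: 'c' -> MATCH (count: 5)
  Position 13: 'c' -> MATCH (count: 6)
Total occurrences of 'c': 6

6


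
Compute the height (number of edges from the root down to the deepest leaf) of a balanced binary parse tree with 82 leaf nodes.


In a balanced binary tree with n leaves the deepest leaf is ceil(log2(n)) edges below the root.
log2(82) = 6.3576
ceil(6.3576) = 7
height (edges) = 7

7


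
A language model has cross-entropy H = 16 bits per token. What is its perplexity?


Perplexity formula: PP = 2^H
H = 16
PP = 2^16
PP = 2^16 = 65536

65536


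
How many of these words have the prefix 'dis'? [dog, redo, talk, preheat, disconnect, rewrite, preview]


Checking each word for prefix 'dis':
  'dog' -> no (count: 0)
  'redo' -> no (count: 0)
  'talk' -> no (count: 0)
  'preheat' -> no (count: 0)
  'disconnect' -> YES, starts with 'dis' (count: 1)
  'rewrite' -> no (count: 1)
  'preview' -> no (count: 1)
Total with prefix 'dis': 1

1


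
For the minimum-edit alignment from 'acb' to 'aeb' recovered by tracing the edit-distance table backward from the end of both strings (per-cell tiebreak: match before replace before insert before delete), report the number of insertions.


Edit distance = 1. Backtracking from cell (3, 3) with preference match > replace > insert > delete,
then listing the resulting alignment 'acb' -> 'aeb' left to right:
  Step 1: keep 'a'
  Step 2: replace c->e
  Step 3: keep 'b'
Total insertions: 0

0


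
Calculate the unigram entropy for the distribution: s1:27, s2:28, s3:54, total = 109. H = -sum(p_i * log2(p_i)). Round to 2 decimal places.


Computing entropy H = -sum(p_i * log2(p_i)):
  s1: p = 27/109 = 0.2477, -p*log2(p) = 0.4987
  s2: p = 28/109 = 0.2569, -p*log2(p) = 0.5037
  s3: p = 54/109 = 0.4954, -p*log2(p) = 0.5020
H = sum of terms = 1.5044
Rounded to 2 decimals: 1.50

1.50


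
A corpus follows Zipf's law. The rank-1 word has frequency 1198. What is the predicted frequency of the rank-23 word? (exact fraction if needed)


Zipf's law: freq(rank) = f1 / rank
f1 = 1198, rank = 23
freq = 1198 / 23
GCD(1198, 23) = 1
Simplified: 1198/23

1198/23


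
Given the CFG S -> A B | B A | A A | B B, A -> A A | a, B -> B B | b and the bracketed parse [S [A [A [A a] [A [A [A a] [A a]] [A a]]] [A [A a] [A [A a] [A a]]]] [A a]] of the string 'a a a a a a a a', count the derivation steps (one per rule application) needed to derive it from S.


Every bracketed nonterminal node [X ...] in the tree is produced by exactly one rule application.
Reading the tree off as a leftmost derivation:
  Step 1: S  =>  A A   (applied S -> A A)
  Step 2: A A  =>  A A A   (applied A -> A A)
  Step 3: A A A  =>  A A A A   (applied A -> A A)
  Step 4: A A A A  =>  a A A A   (applied A -> a)
  Step 5: a A A A  =>  a A A A A   (applied A -> A A)
  Step 6: a A A A A  =>  a A A A A A   (applied A -> A A)
  Step 7: a A A A A A  =>  a a A A A A   (applied A -> a)
  Step 8: a a A A A A  =>  a a a A A A   (applied A -> a)
  Step 9: a a a A A A  =>  a a a a A A   (applied A -> a)
  Step 10: a a a a A A  =>  a a a a A A A   (applied A -> A A)
  Step 11: a a a a A A A  =>  a a a a a A A   (applied A -> a)
  Step 12: a a a a a A A  =>  a a a a a A A A   (applied A -> A A)
  Step 13: a a a a a A A A  =>  a a a a a a A A   (applied A -> a)
  Step 14: a a a a a a A A  =>  a a a a a a a A   (applied A -> a)
  Step 15: a a a a a a a A  =>  a a a a a a a a   (applied A -> a)
Final yield: a a a a a a a a
Total rewrite steps: 15

15


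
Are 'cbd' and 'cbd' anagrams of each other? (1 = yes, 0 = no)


Sort characters of 'cbd': 'bcd'
Sort characters of 'cbd': 'bcd'
Sorted forms match -> they ARE anagrams
Result: 1

1


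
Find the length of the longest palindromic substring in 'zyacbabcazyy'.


Scanning 'zyacbabcazyy' for palindromic substrings.
Substring at positions 2-8: 'acbabca'.
Check: reverse('acbabca') = 'acbabca' -> palindrome confirmed.
Neighbouring characters ('y' / 'z') break symmetry, so it cannot extend further.
No longer palindromic substring exists; longest length = 7

7


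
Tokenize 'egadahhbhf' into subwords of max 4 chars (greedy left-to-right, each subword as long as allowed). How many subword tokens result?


'egadahhbhf' has 10 characters.
Chunking with max size 4:
  Chunk 1: 'egad' (positions 0-3)
  Chunk 2: 'ahhb' (positions 4-7)
  Chunk 3: 'hf' (positions 8-9)
Total chunks: ceil(10 / 4) = 3

3


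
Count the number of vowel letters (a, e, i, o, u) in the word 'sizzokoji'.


Scanning each character of 'sizzokoji':
  Position 1: 's' -> consonant (running count: 0)
  Position 2: 'i' -> vowel (running count: 1)
  Position 3: 'z' -> consonant (running count: 1)
  Position 4: 'z' -> consonant (running count: 1)
  Position 5: 'o' -> vowel (running count: 2)
  Position 6: 'k' -> consonant (running count: 2)
  Position 7: 'o' -> vowel (running count: 3)
  Position 8: 'j' -> consonant (running count: 3)
  Position 9: 'i' -> vowel (running count: 4)
Total vowels: 4

4


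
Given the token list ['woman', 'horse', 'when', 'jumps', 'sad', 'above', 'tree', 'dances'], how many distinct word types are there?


Listing all tokens and tracking unique types:
  Token 1: 'woman' -> NEW (unique so far: 1)
  Token 2: 'horse' -> NEW (unique so far: 2)
  Token 3: 'when' -> NEW (unique so far: 3)
  Token 4: 'jumps' -> NEW (unique so far: 4)
  Token 5: 'sad' -> NEW (unique so far: 5)
  Token 6: 'above' -> NEW (unique so far: 6)
  Token 7: 'tree' -> NEW (unique so far: 7)
  Token 8: 'dances' -> NEW (unique so far: 8)
Unique types: ('above', 'dances', 'horse', 'jumps', 'sad', 'tree', 'when', 'woman')
Vocabulary size: 8

8


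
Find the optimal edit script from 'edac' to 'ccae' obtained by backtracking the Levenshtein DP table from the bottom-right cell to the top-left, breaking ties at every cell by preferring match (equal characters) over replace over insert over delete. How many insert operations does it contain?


Edit distance = 3. Backtracking from cell (4, 4) with preference match > replace > insert > delete,
then listing the resulting alignment 'edac' -> 'ccae' left to right:
  Step 1: replace e->c
  Step 2: replace d->c
  Step 3: keep 'a'
  Step 4: replace c->e
Total insertions: 0

0


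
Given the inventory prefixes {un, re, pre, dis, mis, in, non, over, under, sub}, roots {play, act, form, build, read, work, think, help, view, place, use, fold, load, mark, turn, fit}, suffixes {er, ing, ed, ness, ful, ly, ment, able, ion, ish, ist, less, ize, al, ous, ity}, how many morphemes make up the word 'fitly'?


Segmenting 'fitly' against the inventory:
  'fit' -> root (morpheme 1)
  'ly' -> suffix (morpheme 2)
Total morphemes: 2

2


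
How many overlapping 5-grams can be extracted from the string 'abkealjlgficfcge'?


String 'abkealjlgficfcge' has length L = 16.
Number of overlapping n-grams = L - n + 1
Substituting: 16 - 5 + 1 = 12

12


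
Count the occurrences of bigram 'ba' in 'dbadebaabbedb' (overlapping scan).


Scanning 'dbadebaabbedb' for bigram 'ba':
  Position 0: 'db' -> no
  Position 1: 'ba' -> MATCH
  Position 2: 'ad' -> no
  Position 3: 'de' -> no
  Position 4: 'eb' -> no
  Position 5: 'ba' -> MATCH
  Position 6: 'aa' -> no
  Position 7: 'ab' -> no
  Position 8: 'bb' -> no
  Position 9: 'be' -> no
  Position 10: 'ed' -> no
  Position 11: 'db' -> no
Total matches: 2

2


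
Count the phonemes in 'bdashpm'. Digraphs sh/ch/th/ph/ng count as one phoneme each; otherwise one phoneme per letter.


Parsing 'bdashpm' greedily, digraphs first:
  'b' -> consonant phoneme (phonemes so far: 1)
  'd' -> consonant phoneme (phonemes so far: 2)
  'a' -> vowel phoneme (phonemes so far: 3)
  'sh' -> digraph (1 consonant phoneme) (phonemes so far: 4)
  'p' -> consonant phoneme (phonemes so far: 5)
  'm' -> consonant phoneme (phonemes so far: 6)
Total phonemes: 6

6


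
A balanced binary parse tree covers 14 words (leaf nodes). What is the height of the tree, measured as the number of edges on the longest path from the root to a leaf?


In a balanced binary tree with n leaves the deepest leaf is ceil(log2(n)) edges below the root.
log2(14) = 3.8074
ceil(3.8074) = 4
height (edges) = 4

4


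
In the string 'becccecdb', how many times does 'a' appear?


Scanning 'becccecdb' for 'a':
  No matches found.
Total occurrences of 'a': 0

0


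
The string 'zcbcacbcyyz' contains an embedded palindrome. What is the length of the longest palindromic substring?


Scanning 'zcbcacbcyyz' for palindromic substrings.
Substring at positions 1-7: 'cbcacbc'.
Check: reverse('cbcacbc') = 'cbcacbc' -> palindrome confirmed.
Neighbouring characters ('z' / 'y') break symmetry, so it cannot extend further.
No longer palindromic substring exists; longest length = 7

7


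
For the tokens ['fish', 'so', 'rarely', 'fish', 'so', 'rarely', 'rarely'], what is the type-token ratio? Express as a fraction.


Tokens: 7
Unique types: ('fish', 'rarely', 'so') = 3
TTR = 3/7
Already in lowest terms.

3/7


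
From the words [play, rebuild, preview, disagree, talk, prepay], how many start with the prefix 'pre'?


Checking each word for prefix 'pre':
  'play' -> no (count: 0)
  'rebuild' -> no (count: 0)
  'preview' -> YES, starts with 'pre' (count: 1)
  'disagree' -> no (count: 1)
  'talk' -> no (count: 1)
  'prepay' -> YES, starts with 'pre' (count: 2)
Total with prefix 'pre': 2

2


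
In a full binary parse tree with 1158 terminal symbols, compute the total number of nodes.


Leaf nodes (terminals): 1158
Internal nodes = n - 1 = 1158 - 1 = 1157
Total = leaves + internal = 1158 + 1157 = 2315

2315


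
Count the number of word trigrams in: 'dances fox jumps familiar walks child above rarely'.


Word trigrams from [8] words:
  Trigram 1: (dances fox jumps)
  Trigram 2: (fox jumps familiar)
  Trigram 3: (jumps familiar walks)
  Trigram 4: (familiar walks child)
  Trigram 5: (walks child above)
  Trigram 6: (child above rarely)
Total word trigrams: 8 - 2 = 6

6


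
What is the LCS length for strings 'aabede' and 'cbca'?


DP table for LCS of 'aabede' and 'cbca':
       c  b  c  a
    0  0  0  0  0
  a 0  0  0  0  1
  a 0  0  0  0  1
  b 0  0  1  1  1
  e 0  0  1  1  1
  d 0  0  1  1  1
  e 0  0  1  1  1
LCS: 'a'
LCS length = 1

1


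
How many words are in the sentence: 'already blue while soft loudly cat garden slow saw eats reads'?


Counting words by splitting on spaces:
  Word 1: 'already'
  Word 2: 'blue'
  Word 3: 'while'
  Word 4: 'soft'
  Word 5: 'loudly'
  Word 6: 'cat'
  Word 7: 'garden'
  Word 8: 'slow'
  Word 9: 'saw'
  Word 10: 'eats'
  Word 11: 'reads'
Total words: 11

11
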